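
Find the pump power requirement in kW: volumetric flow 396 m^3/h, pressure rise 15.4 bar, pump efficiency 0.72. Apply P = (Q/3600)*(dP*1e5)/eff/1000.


Q = 396 / 3600 = 0.11 m^3/s
P = 0.11 * (15.4 * 1e5) / 0.72 / 1000 = 235.3

235.3 kW


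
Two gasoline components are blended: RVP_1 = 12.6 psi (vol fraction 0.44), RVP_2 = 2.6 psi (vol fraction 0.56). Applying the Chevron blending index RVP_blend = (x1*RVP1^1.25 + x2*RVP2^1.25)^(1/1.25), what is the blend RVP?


Chevron index: RVP_blend = (sum xi*RVPi^1.25)^(1/1.25)
RVP^1.25 terms: 0.44 * 12.6^1.25 + 0.56 * 2.6^1.25 = 12.294
RVP_blend = 12.294^(1/1.25) = 7.443

7.443 psi


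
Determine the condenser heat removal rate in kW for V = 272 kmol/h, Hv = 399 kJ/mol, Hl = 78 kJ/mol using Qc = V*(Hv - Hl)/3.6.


Qc = 272 * (399 - 78) / 3.6 = 272 * 321 / 3.6 = 24250

24250 kW


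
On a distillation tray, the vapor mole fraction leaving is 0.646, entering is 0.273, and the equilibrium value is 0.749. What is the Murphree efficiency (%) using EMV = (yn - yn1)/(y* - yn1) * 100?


Murphree vapor efficiency: EMV = (y_n - y_(n-1)) / (y*_n - y_(n-1)) * 100
EMV = (0.646 - 0.273) / (0.749 - 0.273) * 100 = 0.373 / 0.476 * 100 = 78.36

78.36 %


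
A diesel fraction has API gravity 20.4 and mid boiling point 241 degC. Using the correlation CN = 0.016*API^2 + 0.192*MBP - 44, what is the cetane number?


CN = 0.016 * 20.4^2 + 0.192 * 241 - 44
CN = 6.65856 + 46.272 - 44 = 8.93056

8.93056


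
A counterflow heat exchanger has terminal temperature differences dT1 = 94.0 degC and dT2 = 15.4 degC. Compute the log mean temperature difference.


LMTD = (dT1 - dT2) / ln(dT1/dT2)
= (94.0 - 15.4) / ln(94.0 / 15.4) = 78.6 / 1.80893 = 43.45

43.45 degC


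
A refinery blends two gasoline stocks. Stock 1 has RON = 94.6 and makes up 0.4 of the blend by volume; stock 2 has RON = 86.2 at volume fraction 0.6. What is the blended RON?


Linear blending: RON_blend = sum(vi * RONi)
Contribution 1: 0.4 * 94.6 = 37.84
Contribution 2: 0.6 * 86.2 = 51.72
RON_blend = 37.84 + 51.72 = 89.56

89.56


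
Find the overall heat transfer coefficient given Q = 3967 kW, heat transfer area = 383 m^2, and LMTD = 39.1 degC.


From Q = U*A*LMTD, U = Q / (A * LMTD)
U = 3967 / (383 * 39.1) = 3967 / 14975.3 = 0.2649

0.2649 kW/(m^2*K)


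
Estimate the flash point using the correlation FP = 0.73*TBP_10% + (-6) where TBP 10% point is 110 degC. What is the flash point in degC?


FP = 0.73 * 110 + (-6) = 74.3

74.3 degC


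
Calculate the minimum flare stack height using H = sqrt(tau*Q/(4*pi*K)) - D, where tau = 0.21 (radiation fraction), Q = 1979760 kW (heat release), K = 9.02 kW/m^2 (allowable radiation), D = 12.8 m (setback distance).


tau*Q/(4*pi*K) = 0.21 * 1979760 / (4 * pi * 9.02) = 3667.88
sqrt(3667.88) = 60.563
H = 60.563 - 12.8 = 47.76

47.76 m


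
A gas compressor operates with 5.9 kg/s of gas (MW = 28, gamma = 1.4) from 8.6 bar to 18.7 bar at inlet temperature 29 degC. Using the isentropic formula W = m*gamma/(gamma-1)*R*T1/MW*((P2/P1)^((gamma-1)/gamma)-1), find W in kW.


Isentropic work: W = m*(gamma/(gamma-1))*(R*T1/MW)*((P2/P1)^((gamma-1)/gamma) - 1)
T1 = 29 + 273.15 = 302.15 K
Pressure ratio = 18.7 / 8.6 = 2.17442
Exponent = (1.4 - 1)/1.4 = 0.285714
(P2/P1)^exp - 1 = 2.17442^0.285714 - 1 = 0.248486
W = 5.9 * 1.4 / 0.4 * 8.314 * 302.15 / 28 * 0.248486 = 460.4

460.4 kW


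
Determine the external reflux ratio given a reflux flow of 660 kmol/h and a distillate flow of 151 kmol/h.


Reflux ratio definition: R = L / D (liquid returned / distillate withdrawn)
L = 660 kmol/h, D = 151 kmol/h
R = 660 / 151 = 4.371

4.371


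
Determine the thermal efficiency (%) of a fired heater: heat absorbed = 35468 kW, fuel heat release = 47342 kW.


Furnace efficiency = Q_absorbed / Q_fuel * 100
= 35468 / 47342 * 100 = 74.92

74.92 %


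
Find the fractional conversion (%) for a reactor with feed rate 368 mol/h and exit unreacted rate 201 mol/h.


X = (F_in - F_out) / F_in * 100
Moles reacted = 368 - 201 = 167
X = 167 / 368 * 100
= 0.4538 * 100
= 45.38 %

45.38 %


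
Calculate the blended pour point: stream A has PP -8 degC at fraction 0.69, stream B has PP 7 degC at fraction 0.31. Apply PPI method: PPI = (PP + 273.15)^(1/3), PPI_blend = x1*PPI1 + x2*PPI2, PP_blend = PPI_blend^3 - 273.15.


PPI_1 = (-8 + 273.15)^(1/3) = 6.42437
PPI_2 = (7 + 273.15)^(1/3) = 6.543301
PPI_blend = 0.69 * 6.42437 + 0.31 * 6.543301 = 6.461239
PP_blend = 6.461239^3 - 273.15 = 269.7413 - 273.15 = -3.41

-3.41 degC


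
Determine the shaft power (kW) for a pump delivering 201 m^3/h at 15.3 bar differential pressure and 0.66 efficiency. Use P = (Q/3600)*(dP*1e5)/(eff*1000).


Q = 201 / 3600 = 0.0558333 m^3/s
P = 0.0558333 * (15.3 * 1e5) / 0.66 / 1000 = 129.4

129.4 kW


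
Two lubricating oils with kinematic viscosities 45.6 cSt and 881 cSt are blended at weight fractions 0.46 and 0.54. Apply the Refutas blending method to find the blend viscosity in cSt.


Refutas method: VBN_i = 14.534*ln(ln(visc_i + 0.8)) + 10.975, blended linearly by mass fraction; since VBN is linear in VBI_i = ln(ln(visc_i + 0.8)) and the fractions sum to 1, blend VBI directly: visc = exp(exp(VBI_blend)) - 0.8
VBI_1 = ln(ln(45.6 + 0.8)) = 1.34477
VBI_2 = ln(ln(881 + 0.8)) = 1.91427
VBI_blend = 0.46 * 1.34477 + 0.54 * 1.91427 = 1.6523
visc_blend = exp(exp(1.6523)) - 0.8 = 183.9

183.9 cSt


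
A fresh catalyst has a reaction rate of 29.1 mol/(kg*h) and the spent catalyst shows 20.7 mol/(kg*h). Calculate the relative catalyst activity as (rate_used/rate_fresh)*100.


Activity (%) = (rate_used / rate_fresh) * 100
rate_used = 20.7, rate_fresh = 29.1
= (20.7 / 29.1) * 100
= 0.7113 * 100 = 71.13

71.13 %


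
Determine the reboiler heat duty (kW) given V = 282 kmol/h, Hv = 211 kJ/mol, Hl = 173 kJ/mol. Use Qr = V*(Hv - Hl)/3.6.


Qr = 282 * (211 - 173) / 3.6 = 282 * 38 / 3.6 = 2977

2977 kW


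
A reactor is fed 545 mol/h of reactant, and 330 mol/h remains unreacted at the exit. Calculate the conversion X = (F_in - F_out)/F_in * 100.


X = (F_in - F_out) / F_in * 100
Moles reacted = 545 - 330 = 215
X = 215 / 545 * 100
= 0.3945 * 100
= 39.45 %

39.45 %


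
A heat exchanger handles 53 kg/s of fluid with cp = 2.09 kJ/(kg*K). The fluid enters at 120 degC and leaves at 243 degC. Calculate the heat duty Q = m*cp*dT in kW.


Q = m_dot * cp * delta_T
delta_T = 243 - 120 = 123 K
Q = 53 * 2.09 * 123
= 110.77 * 123
= 13624.71 kW

13624.71 kW


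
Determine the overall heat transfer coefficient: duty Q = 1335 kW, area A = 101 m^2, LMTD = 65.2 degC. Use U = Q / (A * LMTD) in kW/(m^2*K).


From Q = U*A*LMTD, U = Q / (A * LMTD)
U = 1335 / (101 * 65.2) = 1335 / 6585.2 = 0.2027

0.2027 kW/(m^2*K)


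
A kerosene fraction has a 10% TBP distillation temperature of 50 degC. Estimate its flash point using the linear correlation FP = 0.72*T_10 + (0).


FP = 0.72 * 50 + (0) = 36

36 degC


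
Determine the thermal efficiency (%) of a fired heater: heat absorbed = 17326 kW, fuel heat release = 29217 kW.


Furnace efficiency = Q_absorbed / Q_fuel * 100
= 17326 / 29217 * 100 = 59.30

59.30 %


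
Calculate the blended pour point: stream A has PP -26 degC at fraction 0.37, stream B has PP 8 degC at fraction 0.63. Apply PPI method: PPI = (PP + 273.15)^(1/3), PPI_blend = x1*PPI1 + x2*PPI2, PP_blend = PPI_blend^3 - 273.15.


PPI_1 = (-26 + 273.15)^(1/3) = 6.275575
PPI_2 = (8 + 273.15)^(1/3) = 6.551077
PPI_blend = 0.37 * 6.275575 + 0.63 * 6.551077 = 6.449141
PP_blend = 6.449141^3 - 273.15 = 268.2289 - 273.15 = -4.92

-4.92 degC


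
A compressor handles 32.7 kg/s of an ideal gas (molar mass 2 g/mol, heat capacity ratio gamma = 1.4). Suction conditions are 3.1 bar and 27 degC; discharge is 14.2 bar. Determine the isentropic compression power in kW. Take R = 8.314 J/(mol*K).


Isentropic work: W = m*(gamma/(gamma-1))*(R*T1/MW)*((P2/P1)^((gamma-1)/gamma) - 1)
T1 = 27 + 273.15 = 300.15 K
Pressure ratio = 14.2 / 3.1 = 4.58065
Exponent = (1.4 - 1)/1.4 = 0.285714
(P2/P1)^exp - 1 = 4.58065^0.285714 - 1 = 0.544671
W = 32.7 * 1.4 / 0.4 * 8.314 * 300.15 / 2 * 0.544671 = 77780

77780 kW


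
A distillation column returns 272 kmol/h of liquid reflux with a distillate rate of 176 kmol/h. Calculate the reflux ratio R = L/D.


Reflux ratio definition: R = L / D (liquid returned / distillate withdrawn)
L = 272 kmol/h, D = 176 kmol/h
R = 272 / 176 = 1.545

1.545


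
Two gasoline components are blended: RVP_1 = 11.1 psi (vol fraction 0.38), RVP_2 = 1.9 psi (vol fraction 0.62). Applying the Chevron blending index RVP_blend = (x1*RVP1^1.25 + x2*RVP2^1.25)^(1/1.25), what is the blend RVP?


Chevron index: RVP_blend = (sum xi*RVPi^1.25)^(1/1.25)
RVP^1.25 terms: 0.38 * 11.1^1.25 + 0.62 * 1.9^1.25 = 9.08209
RVP_blend = 9.08209^(1/1.25) = 5.842

5.842 psi


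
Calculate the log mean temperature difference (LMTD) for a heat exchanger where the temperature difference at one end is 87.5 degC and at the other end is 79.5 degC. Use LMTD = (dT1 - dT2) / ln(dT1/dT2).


LMTD = (dT1 - dT2) / ln(dT1/dT2)
= (87.5 - 79.5) / ln(87.5 / 79.5) = 8 / 0.0958818 = 83.44

83.44 degC


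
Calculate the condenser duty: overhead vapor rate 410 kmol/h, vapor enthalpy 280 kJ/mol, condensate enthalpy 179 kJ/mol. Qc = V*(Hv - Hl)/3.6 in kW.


Qc = 410 * (280 - 179) / 3.6 = 410 * 101 / 3.6 = 11500

11500 kW


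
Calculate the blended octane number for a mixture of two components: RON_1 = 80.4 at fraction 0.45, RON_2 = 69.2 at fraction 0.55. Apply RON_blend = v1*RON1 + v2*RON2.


Linear blending: RON_blend = sum(vi * RONi)
Contribution 1: 0.45 * 80.4 = 36.18
Contribution 2: 0.55 * 69.2 = 38.06
RON_blend = 36.18 + 38.06 = 74.24

74.24


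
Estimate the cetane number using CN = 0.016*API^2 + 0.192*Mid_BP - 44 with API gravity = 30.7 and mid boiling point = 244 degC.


CN = 0.016 * 30.7^2 + 0.192 * 244 - 44
CN = 15.07984 + 46.848 - 44 = 17.92784

17.92784


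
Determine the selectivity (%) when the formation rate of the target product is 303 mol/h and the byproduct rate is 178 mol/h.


Selectivity = desired / (desired + undesired) * 100
Total products = 303 + 178 = 481 mol/h
S = 303 / 481 * 100
= 0.6299 * 100
= 62.99 %

62.99 %


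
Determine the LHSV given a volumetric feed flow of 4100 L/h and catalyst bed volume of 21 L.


LHSV = volumetric feed rate / catalyst volume
= 4100 L/h / 21 L
= 195.2 h^-1

195.2 h^-1


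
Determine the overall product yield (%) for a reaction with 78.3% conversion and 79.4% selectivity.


Overall yield = conversion (%) * selectivity (%) / 100
Conversion = 78.3%, Selectivity = 79.4%
Y = 78.3 * 79.4 / 100
= 62.1702 %

62.1702 %


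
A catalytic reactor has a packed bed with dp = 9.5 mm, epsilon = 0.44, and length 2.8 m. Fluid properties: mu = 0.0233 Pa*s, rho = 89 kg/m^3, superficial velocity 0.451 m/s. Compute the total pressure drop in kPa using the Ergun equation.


dp = 9.5 mm = 0.0095 m
Viscous term = 150*0.0233*0.451*(1-0.44)^2 / (0.0095^2*0.44^3) = 64297.6
Inertial term = 1.75*89*0.451^2*(1-0.44) / (0.0095*0.44^3) = 21922.4
dP/L = 64297.6 + 21922.4 = 86220 Pa/m
dP = 86220 * 2.8 / 1000 = 241.4 kPa

241.4 kPa


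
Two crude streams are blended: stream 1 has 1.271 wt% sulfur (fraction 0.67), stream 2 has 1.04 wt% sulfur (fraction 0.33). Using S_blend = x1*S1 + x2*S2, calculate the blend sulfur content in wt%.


Linear sulfur blending: S_blend = x1*S1 + x2*S2
Contribution 1: 0.67 * 1.271 = 0.85157 wt%
Contribution 2: 0.33 * 1.04 = 0.3432 wt%
S_blend = 0.85157 + 0.3432 = 1.19477

1.19477 wt%


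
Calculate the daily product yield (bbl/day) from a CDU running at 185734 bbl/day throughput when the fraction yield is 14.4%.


Crude throughput = 185734 bbl/day
Fraction yield = 14.4%
yield = throughput * fraction / 100
yield = 185734 * 14.4 / 100 = 26745.696

26745.696 bbl/day


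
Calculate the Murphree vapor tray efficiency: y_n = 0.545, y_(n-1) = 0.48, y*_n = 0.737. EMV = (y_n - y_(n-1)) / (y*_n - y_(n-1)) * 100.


Murphree vapor efficiency: EMV = (y_n - y_(n-1)) / (y*_n - y_(n-1)) * 100
EMV = (0.545 - 0.48) / (0.737 - 0.48) * 100 = 0.065 / 0.257 * 100 = 25.29

25.29 %


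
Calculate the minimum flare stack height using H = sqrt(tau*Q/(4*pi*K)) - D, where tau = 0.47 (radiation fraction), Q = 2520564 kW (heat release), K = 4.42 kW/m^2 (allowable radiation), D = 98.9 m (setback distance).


tau*Q/(4*pi*K) = 0.47 * 2520564 / (4 * pi * 4.42) = 21328.7
sqrt(21328.7) = 146.043
H = 146.043 - 98.9 = 47.14

47.14 m


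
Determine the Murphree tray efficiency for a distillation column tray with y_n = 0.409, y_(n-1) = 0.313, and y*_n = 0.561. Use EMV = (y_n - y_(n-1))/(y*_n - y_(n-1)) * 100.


Murphree vapor efficiency: EMV = (y_n - y_(n-1)) / (y*_n - y_(n-1)) * 100
EMV = (0.409 - 0.313) / (0.561 - 0.313) * 100 = 0.096 / 0.248 * 100 = 38.71

38.71 %


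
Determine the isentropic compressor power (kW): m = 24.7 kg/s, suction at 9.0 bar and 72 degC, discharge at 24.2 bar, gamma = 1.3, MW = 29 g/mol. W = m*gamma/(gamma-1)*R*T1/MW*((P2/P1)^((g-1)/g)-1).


Isentropic work: W = m*(gamma/(gamma-1))*(R*T1/MW)*((P2/P1)^((gamma-1)/gamma) - 1)
T1 = 72 + 273.15 = 345.15 K
Pressure ratio = 24.2 / 9.0 = 2.68889
Exponent = (1.3 - 1)/1.3 = 0.230769
(P2/P1)^exp - 1 = 2.68889^0.230769 - 1 = 0.256412
W = 24.7 * 1.3 / 0.3 * 8.314 * 345.15 / 29 * 0.256412 = 2716

2716 kW


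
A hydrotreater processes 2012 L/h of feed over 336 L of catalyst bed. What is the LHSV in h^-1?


LHSV = volumetric feed rate / catalyst volume
= 2012 L/h / 336 L
= 5.988 h^-1

5.988 h^-1


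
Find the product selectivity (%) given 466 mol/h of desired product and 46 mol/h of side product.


Selectivity = desired / (desired + undesired) * 100
Total products = 466 + 46 = 512 mol/h
S = 466 / 512 * 100
= 0.9102 * 100
= 91.02 %

91.02 %


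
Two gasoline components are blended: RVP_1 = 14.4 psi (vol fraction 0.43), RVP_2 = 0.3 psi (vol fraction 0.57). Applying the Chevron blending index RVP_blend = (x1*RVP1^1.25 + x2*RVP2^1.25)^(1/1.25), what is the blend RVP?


Chevron index: RVP_blend = (sum xi*RVPi^1.25)^(1/1.25)
RVP^1.25 terms: 0.43 * 14.4^1.25 + 0.57 * 0.3^1.25 = 12.1886
RVP_blend = 12.1886^(1/1.25) = 7.392

7.392 psi


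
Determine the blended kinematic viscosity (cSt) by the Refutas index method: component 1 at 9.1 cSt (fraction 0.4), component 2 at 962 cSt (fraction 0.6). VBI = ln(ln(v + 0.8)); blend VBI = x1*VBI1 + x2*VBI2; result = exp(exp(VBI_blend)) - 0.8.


Refutas method: VBN_i = 14.534*ln(ln(visc_i + 0.8)) + 10.975, blended linearly by mass fraction; since VBN is linear in VBI_i = ln(ln(visc_i + 0.8)) and the fractions sum to 1, blend VBI directly: visc = exp(exp(VBI_blend)) - 0.8
VBI_1 = ln(ln(9.1 + 0.8)) = 0.829658
VBI_2 = ln(ln(962 + 0.8)) = 1.92714
VBI_blend = 0.4 * 0.829658 + 0.6 * 1.92714 = 1.48815
visc_blend = exp(exp(1.48815)) - 0.8 = 83.04

83.04 cSt


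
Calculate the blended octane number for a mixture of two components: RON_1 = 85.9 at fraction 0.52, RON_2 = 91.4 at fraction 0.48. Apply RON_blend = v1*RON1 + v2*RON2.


Linear blending: RON_blend = sum(vi * RONi)
Contribution 1: 0.52 * 85.9 = 44.668
Contribution 2: 0.48 * 91.4 = 43.872
RON_blend = 44.668 + 43.872 = 88.54

88.54


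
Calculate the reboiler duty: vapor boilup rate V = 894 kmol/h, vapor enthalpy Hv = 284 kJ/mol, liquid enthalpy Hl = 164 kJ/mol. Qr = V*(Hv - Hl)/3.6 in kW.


Qr = 894 * (284 - 164) / 3.6 = 894 * 120 / 3.6 = 29800

29800 kW


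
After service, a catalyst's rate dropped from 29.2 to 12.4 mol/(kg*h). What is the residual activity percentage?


Activity (%) = (rate_used / rate_fresh) * 100
rate_used = 12.4, rate_fresh = 29.2
= (12.4 / 29.2) * 100
= 0.4247 * 100 = 42.47

42.47 %


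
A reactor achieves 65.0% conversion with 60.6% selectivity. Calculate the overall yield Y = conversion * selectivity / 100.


Overall yield = conversion (%) * selectivity (%) / 100
Conversion = 65.0%, Selectivity = 60.6%
Y = 65.0 * 60.6 / 100
= 39.39 %

39.39 %


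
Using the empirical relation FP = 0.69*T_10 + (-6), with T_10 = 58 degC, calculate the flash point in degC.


FP = 0.69 * 58 + (-6) = 34.02

34.02 degC


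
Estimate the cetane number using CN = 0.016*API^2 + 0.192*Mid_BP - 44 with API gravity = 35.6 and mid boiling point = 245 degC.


CN = 0.016 * 35.6^2 + 0.192 * 245 - 44
CN = 20.27776 + 47.04 - 44 = 23.31776

23.31776


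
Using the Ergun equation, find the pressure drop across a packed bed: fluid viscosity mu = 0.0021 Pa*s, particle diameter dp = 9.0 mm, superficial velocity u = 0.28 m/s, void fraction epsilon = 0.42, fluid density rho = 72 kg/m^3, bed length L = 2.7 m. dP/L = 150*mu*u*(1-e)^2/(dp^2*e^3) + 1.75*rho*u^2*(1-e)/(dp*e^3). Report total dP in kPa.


dp = 9.0 mm = 0.009 m
Viscous term = 150*0.0021*0.28*(1-0.42)^2 / (0.009^2*0.42^3) = 4944.15
Inertial term = 1.75*72*0.28^2*(1-0.42) / (0.009*0.42^3) = 8592.59
dP/L = 4944.15 + 8592.59 = 13536.7 Pa/m
dP = 13536.7 * 2.7 / 1000 = 36.55 kPa

36.55 kPa


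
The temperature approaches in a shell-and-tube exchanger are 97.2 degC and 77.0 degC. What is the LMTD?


LMTD = (dT1 - dT2) / ln(dT1/dT2)
= (97.2 - 77.0) / ln(97.2 / 77.0) = 20.2 / 0.232965 = 86.71

86.71 degC


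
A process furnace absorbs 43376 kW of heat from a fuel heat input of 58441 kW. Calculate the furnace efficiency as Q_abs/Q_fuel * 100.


Furnace efficiency = Q_absorbed / Q_fuel * 100
= 43376 / 58441 * 100 = 74.22

74.22 %


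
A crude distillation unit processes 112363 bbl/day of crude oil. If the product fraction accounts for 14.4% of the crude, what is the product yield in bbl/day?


Crude throughput = 112363 bbl/day
Fraction yield = 14.4%
yield = throughput * fraction / 100
yield = 112363 * 14.4 / 100 = 16180.272

16180.272 bbl/day


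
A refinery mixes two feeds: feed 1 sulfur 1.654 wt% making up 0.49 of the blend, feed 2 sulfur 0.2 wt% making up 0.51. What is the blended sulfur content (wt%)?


Linear sulfur blending: S_blend = x1*S1 + x2*S2
Contribution 1: 0.49 * 1.654 = 0.81046 wt%
Contribution 2: 0.51 * 0.2 = 0.102 wt%
S_blend = 0.81046 + 0.102 = 0.91246

0.91246 wt%


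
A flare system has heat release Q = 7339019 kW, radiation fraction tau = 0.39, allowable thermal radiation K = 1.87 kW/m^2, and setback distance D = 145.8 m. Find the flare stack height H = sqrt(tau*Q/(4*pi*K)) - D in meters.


tau*Q/(4*pi*K) = 0.39 * 7339019 / (4 * pi * 1.87) = 121801
sqrt(121801) = 349
H = 349 - 145.8 = 203.2

203.2 m


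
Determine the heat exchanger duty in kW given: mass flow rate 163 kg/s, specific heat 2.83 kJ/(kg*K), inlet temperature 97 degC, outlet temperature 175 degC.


Q = m_dot * cp * delta_T
delta_T = 175 - 97 = 78 K
Q = 163 * 2.83 * 78
= 461.29 * 78
= 35980.62 kW

35980.62 kW


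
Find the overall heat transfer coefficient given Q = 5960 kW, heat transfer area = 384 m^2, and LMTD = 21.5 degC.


From Q = U*A*LMTD, U = Q / (A * LMTD)
U = 5960 / (384 * 21.5) = 5960 / 8256 = 0.7219

0.7219 kW/(m^2*K)


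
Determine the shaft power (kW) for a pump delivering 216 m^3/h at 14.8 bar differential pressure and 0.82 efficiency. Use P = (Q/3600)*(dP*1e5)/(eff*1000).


Q = 216 / 3600 = 0.06 m^3/s
P = 0.06 * (14.8 * 1e5) / 0.82 / 1000 = 108.3

108.3 kW


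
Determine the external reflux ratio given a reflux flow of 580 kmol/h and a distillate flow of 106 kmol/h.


Reflux ratio definition: R = L / D (liquid returned / distillate withdrawn)
L = 580 kmol/h, D = 106 kmol/h
R = 580 / 106 = 5.472

5.472


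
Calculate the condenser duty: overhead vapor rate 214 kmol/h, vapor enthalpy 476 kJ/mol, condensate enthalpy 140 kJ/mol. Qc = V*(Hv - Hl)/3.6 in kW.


Qc = 214 * (476 - 140) / 3.6 = 214 * 336 / 3.6 = 19970

19970 kW


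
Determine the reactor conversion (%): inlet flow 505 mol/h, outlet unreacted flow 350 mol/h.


X = (F_in - F_out) / F_in * 100
Moles reacted = 505 - 350 = 155
X = 155 / 505 * 100
= 0.3069 * 100
= 30.69 %

30.69 %


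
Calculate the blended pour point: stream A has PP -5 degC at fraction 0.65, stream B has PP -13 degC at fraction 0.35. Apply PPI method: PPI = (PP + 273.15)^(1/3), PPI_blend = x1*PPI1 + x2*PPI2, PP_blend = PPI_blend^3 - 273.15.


PPI_1 = (-5 + 273.15)^(1/3) = 6.448508
PPI_2 = (-13 + 273.15)^(1/3) = 6.383731
PPI_blend = 0.65 * 6.448508 + 0.35 * 6.383731 = 6.425836
PP_blend = 6.425836^3 - 273.15 = 265.3316 - 273.15 = -7.82

-7.82 degC


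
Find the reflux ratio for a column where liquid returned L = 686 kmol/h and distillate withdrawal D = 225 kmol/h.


Reflux ratio definition: R = L / D (liquid returned / distillate withdrawn)
L = 686 kmol/h, D = 225 kmol/h
R = 686 / 225 = 3.049

3.049


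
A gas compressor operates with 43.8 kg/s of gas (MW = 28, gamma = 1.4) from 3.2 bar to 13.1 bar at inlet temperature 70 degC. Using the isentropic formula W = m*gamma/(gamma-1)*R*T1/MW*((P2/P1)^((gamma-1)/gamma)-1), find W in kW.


Isentropic work: W = m*(gamma/(gamma-1))*(R*T1/MW)*((P2/P1)^((gamma-1)/gamma) - 1)
T1 = 70 + 273.15 = 343.15 K
Pressure ratio = 13.1 / 3.2 = 4.09375
Exponent = (1.4 - 1)/1.4 = 0.285714
(P2/P1)^exp - 1 = 4.09375^0.285714 - 1 = 0.495862
W = 43.8 * 1.4 / 0.4 * 8.314 * 343.15 / 28 * 0.495862 = 7745

7745 kW


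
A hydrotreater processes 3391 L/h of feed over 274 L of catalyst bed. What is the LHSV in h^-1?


LHSV = volumetric feed rate / catalyst volume
= 3391 L/h / 274 L
= 12.38 h^-1

12.38 h^-1


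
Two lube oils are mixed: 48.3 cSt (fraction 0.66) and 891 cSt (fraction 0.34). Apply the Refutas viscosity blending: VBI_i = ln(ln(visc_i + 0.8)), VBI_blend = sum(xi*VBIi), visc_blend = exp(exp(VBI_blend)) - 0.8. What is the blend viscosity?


Refutas method: VBN_i = 14.534*ln(ln(visc_i + 0.8)) + 10.975, blended linearly by mass fraction; since VBN is linear in VBI_i = ln(ln(visc_i + 0.8)) and the fractions sum to 1, blend VBI directly: visc = exp(exp(VBI_blend)) - 0.8
VBI_1 = ln(ln(48.3 + 0.8)) = 1.3594
VBI_2 = ln(ln(891 + 0.8)) = 1.91593
VBI_blend = 0.66 * 1.3594 + 0.34 * 1.91593 = 1.54862
visc_blend = exp(exp(1.54862)) - 0.8 = 109.7

109.7 cSt


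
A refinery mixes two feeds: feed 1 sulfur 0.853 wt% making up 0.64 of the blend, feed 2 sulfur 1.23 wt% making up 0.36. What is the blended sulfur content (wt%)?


Linear sulfur blending: S_blend = x1*S1 + x2*S2
Contribution 1: 0.64 * 0.853 = 0.54592 wt%
Contribution 2: 0.36 * 1.23 = 0.4428 wt%
S_blend = 0.54592 + 0.4428 = 0.98872

0.98872 wt%


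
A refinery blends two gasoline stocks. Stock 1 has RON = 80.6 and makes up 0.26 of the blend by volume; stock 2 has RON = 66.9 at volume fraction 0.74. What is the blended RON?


Linear blending: RON_blend = sum(vi * RONi)
Contribution 1: 0.26 * 80.6 = 20.956
Contribution 2: 0.74 * 66.9 = 49.506
RON_blend = 20.956 + 49.506 = 70.462

70.462


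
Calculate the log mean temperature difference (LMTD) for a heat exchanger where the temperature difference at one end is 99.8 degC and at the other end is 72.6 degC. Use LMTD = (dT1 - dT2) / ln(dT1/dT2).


LMTD = (dT1 - dT2) / ln(dT1/dT2)
= (99.8 - 72.6) / ln(99.8 / 72.6) = 27.2 / 0.318203 = 85.48

85.48 degC


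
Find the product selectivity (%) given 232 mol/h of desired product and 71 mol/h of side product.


Selectivity = desired / (desired + undesired) * 100
Total products = 232 + 71 = 303 mol/h
S = 232 / 303 * 100
= 0.7657 * 100
= 76.57 %

76.57 %


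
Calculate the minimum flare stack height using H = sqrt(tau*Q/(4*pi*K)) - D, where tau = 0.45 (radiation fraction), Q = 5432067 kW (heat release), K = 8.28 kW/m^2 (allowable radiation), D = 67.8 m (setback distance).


tau*Q/(4*pi*K) = 0.45 * 5432067 / (4 * pi * 8.28) = 23492.9
sqrt(23492.9) = 153.274
H = 153.274 - 67.8 = 85.47

85.47 m


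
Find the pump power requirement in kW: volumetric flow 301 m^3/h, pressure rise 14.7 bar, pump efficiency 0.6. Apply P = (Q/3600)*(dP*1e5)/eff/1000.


Q = 301 / 3600 = 0.0836111 m^3/s
P = 0.0836111 * (14.7 * 1e5) / 0.6 / 1000 = 204.8

204.8 kW


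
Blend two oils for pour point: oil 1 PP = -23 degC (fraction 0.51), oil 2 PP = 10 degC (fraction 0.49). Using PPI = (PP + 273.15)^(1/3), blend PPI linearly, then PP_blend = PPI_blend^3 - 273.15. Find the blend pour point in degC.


PPI_1 = (-23 + 273.15)^(1/3) = 6.300865
PPI_2 = (10 + 273.15)^(1/3) = 6.566574
PPI_blend = 0.51 * 6.300865 + 0.49 * 6.566574 = 6.431062
PP_blend = 6.431062^3 - 273.15 = 265.9795 - 273.15 = -7.17

-7.17 degC


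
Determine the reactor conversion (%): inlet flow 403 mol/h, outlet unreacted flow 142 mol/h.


X = (F_in - F_out) / F_in * 100
Moles reacted = 403 - 142 = 261
X = 261 / 403 * 100
= 0.6476 * 100
= 64.76 %

64.76 %


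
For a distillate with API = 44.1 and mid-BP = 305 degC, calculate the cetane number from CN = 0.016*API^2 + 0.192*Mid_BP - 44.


CN = 0.016 * 44.1^2 + 0.192 * 305 - 44
CN = 31.11696 + 58.56 - 44 = 45.67696

45.67696


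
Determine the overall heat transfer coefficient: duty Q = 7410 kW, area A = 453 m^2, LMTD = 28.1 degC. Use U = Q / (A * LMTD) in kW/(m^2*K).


From Q = U*A*LMTD, U = Q / (A * LMTD)
U = 7410 / (453 * 28.1) = 7410 / 12729.3 = 0.5821

0.5821 kW/(m^2*K)


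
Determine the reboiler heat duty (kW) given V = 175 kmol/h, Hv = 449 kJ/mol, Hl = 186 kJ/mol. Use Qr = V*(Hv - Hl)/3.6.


Qr = 175 * (449 - 186) / 3.6 = 175 * 263 / 3.6 = 12780

12780 kW


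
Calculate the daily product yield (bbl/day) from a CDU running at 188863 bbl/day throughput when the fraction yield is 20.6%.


Crude throughput = 188863 bbl/day
Fraction yield = 20.6%
yield = throughput * fraction / 100
yield = 188863 * 20.6 / 100 = 38905.778

38905.778 bbl/day


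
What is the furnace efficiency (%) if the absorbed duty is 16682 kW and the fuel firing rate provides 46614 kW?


Furnace efficiency = Q_absorbed / Q_fuel * 100
= 16682 / 46614 * 100 = 35.79

35.79 %


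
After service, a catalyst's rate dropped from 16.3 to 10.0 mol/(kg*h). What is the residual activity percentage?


Activity (%) = (rate_used / rate_fresh) * 100
rate_used = 10.0, rate_fresh = 16.3
= (10.0 / 16.3) * 100
= 0.6135 * 100 = 61.35

61.35 %


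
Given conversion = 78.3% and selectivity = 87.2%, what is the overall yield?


Overall yield = conversion (%) * selectivity (%) / 100
Conversion = 78.3%, Selectivity = 87.2%
Y = 78.3 * 87.2 / 100
= 68.2776 %

68.2776 %


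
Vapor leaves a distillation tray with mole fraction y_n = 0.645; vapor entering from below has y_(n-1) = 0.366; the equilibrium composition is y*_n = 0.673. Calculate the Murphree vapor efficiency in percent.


Murphree vapor efficiency: EMV = (y_n - y_(n-1)) / (y*_n - y_(n-1)) * 100
EMV = (0.645 - 0.366) / (0.673 - 0.366) * 100 = 0.279 / 0.307 * 100 = 90.88

90.88 %


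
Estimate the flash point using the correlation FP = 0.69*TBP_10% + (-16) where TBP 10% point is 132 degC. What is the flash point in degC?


FP = 0.69 * 132 + (-16) = 75.08

75.08 degC


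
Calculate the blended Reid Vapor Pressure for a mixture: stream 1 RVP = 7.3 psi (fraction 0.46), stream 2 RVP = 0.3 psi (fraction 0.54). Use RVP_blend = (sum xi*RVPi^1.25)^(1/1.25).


Chevron index: RVP_blend = (sum xi*RVPi^1.25)^(1/1.25)
RVP^1.25 terms: 0.46 * 7.3^1.25 + 0.54 * 0.3^1.25 = 5.63954
RVP_blend = 5.63954^(1/1.25) = 3.990

3.990 psi


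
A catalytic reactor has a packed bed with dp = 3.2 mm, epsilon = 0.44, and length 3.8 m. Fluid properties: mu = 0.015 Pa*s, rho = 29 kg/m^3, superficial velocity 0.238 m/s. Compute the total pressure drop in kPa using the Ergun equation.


dp = 3.2 mm = 0.0032 m
Viscous term = 150*0.015*0.238*(1-0.44)^2 / (0.0032^2*0.44^3) = 192521
Inertial term = 1.75*29*0.238^2*(1-0.44) / (0.0032*0.44^3) = 5905.68
dP/L = 192521 + 5905.68 = 198427 Pa/m
dP = 198427 * 3.8 / 1000 = 754.0 kPa

754.0 kPa


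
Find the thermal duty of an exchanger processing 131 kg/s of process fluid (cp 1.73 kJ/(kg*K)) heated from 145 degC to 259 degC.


Q = m_dot * cp * delta_T
delta_T = 259 - 145 = 114 K
Q = 131 * 1.73 * 114
= 226.63 * 114
= 25835.82 kW

25835.82 kW


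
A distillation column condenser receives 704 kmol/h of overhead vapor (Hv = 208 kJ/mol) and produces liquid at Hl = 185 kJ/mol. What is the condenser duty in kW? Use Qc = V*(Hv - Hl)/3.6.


Qc = 704 * (208 - 185) / 3.6 = 704 * 23 / 3.6 = 4498

4498 kW


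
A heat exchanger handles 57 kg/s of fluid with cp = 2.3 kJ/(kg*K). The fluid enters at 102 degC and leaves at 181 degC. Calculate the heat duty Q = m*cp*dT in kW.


Q = m_dot * cp * delta_T
delta_T = 181 - 102 = 79 K
Q = 57 * 2.3 * 79
= 131.1 * 79
= 10356.9 kW

10356.9 kW


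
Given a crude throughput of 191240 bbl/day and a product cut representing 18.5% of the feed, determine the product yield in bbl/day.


Crude throughput = 191240 bbl/day
Fraction yield = 18.5%
yield = throughput * fraction / 100
yield = 191240 * 18.5 / 100 = 35379.4

35379.4 bbl/day


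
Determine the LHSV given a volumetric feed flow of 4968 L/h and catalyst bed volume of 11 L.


LHSV = volumetric feed rate / catalyst volume
= 4968 L/h / 11 L
= 451.6 h^-1

451.6 h^-1


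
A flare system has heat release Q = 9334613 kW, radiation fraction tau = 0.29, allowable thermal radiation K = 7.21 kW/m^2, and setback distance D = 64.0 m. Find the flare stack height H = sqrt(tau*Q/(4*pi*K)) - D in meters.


tau*Q/(4*pi*K) = 0.29 * 9334613 / (4 * pi * 7.21) = 29877.8
sqrt(29877.8) = 172.852
H = 172.852 - 64.0 = 108.9

108.9 m


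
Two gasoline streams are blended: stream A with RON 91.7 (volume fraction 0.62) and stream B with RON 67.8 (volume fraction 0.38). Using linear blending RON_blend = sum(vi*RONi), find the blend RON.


Linear blending: RON_blend = sum(vi * RONi)
Contribution 1: 0.62 * 91.7 = 56.854
Contribution 2: 0.38 * 67.8 = 25.764
RON_blend = 56.854 + 25.764 = 82.618

82.618


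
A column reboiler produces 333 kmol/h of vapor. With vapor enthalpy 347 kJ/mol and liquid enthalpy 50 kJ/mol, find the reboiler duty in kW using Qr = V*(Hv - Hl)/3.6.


Qr = 333 * (347 - 50) / 3.6 = 333 * 297 / 3.6 = 27470

27470 kW


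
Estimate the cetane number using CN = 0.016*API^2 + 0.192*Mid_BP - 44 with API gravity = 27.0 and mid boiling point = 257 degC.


CN = 0.016 * 27.0^2 + 0.192 * 257 - 44
CN = 11.664 + 49.344 - 44 = 17.008

17.008


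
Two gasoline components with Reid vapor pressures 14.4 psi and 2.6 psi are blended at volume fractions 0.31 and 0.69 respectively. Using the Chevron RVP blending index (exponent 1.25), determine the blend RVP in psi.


Chevron index: RVP_blend = (sum xi*RVPi^1.25)^(1/1.25)
RVP^1.25 terms: 0.31 * 14.4^1.25 + 0.69 * 2.6^1.25 = 10.974
RVP_blend = 10.974^(1/1.25) = 6.797

6.797 psi


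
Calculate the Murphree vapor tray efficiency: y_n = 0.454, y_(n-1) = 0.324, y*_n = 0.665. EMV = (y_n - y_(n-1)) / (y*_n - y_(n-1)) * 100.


Murphree vapor efficiency: EMV = (y_n - y_(n-1)) / (y*_n - y_(n-1)) * 100
EMV = (0.454 - 0.324) / (0.665 - 0.324) * 100 = 0.13 / 0.341 * 100 = 38.12

38.12 %


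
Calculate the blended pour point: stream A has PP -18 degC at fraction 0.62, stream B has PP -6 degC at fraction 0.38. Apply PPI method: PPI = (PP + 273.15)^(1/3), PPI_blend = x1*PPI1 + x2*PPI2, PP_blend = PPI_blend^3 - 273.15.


PPI_1 = (-18 + 273.15)^(1/3) = 6.342569
PPI_2 = (-6 + 273.15)^(1/3) = 6.440482
PPI_blend = 0.62 * 6.342569 + 0.38 * 6.440482 = 6.379776
PP_blend = 6.379776^3 - 273.15 = 259.6667 - 273.15 = -13.48

-13.48 degC


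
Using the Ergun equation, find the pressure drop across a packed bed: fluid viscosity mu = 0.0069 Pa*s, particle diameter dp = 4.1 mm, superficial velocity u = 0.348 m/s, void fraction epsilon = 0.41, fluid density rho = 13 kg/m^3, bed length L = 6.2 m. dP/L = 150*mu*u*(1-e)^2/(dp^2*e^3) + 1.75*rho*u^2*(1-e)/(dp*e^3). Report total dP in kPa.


dp = 4.1 mm = 0.0041 m
Viscous term = 150*0.0069*0.348*(1-0.41)^2 / (0.0041^2*0.41^3) = 108219
Inertial term = 1.75*13*0.348^2*(1-0.41) / (0.0041*0.41^3) = 5752.5
dP/L = 108219 + 5752.5 = 113972 Pa/m
dP = 113972 * 6.2 / 1000 = 706.6 kPa

706.6 kPa


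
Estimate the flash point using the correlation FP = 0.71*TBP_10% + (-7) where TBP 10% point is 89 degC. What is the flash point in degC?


FP = 0.71 * 89 + (-7) = 56.19

56.19 degC


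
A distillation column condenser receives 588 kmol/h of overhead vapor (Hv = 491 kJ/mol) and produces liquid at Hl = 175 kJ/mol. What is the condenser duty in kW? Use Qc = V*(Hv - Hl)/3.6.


Qc = 588 * (491 - 175) / 3.6 = 588 * 316 / 3.6 = 51610

51610 kW


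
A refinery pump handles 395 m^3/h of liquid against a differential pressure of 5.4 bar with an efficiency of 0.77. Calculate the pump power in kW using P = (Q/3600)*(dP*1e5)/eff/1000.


Q = 395 / 3600 = 0.109722 m^3/s
P = 0.109722 * (5.4 * 1e5) / 0.77 / 1000 = 76.95

76.95 kW


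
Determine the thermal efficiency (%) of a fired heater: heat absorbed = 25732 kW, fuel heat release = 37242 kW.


Furnace efficiency = Q_absorbed / Q_fuel * 100
= 25732 / 37242 * 100 = 69.09

69.09 %


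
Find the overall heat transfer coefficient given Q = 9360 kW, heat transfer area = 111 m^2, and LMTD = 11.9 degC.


From Q = U*A*LMTD, U = Q / (A * LMTD)
U = 9360 / (111 * 11.9) = 9360 / 1320.9 = 7.086

7.086 kW/(m^2*K)


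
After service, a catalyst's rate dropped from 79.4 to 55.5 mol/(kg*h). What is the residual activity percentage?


Activity (%) = (rate_used / rate_fresh) * 100
rate_used = 55.5, rate_fresh = 79.4
= (55.5 / 79.4) * 100
= 0.6990 * 100 = 69.90

69.90 %


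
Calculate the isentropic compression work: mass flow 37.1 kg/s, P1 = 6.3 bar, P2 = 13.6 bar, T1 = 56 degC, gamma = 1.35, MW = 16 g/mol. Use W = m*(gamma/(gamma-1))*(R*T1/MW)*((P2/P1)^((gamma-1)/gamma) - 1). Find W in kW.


Isentropic work: W = m*(gamma/(gamma-1))*(R*T1/MW)*((P2/P1)^((gamma-1)/gamma) - 1)
T1 = 56 + 273.15 = 329.15 K
Pressure ratio = 13.6 / 6.3 = 2.15873
Exponent = (1.35 - 1)/1.35 = 0.259259
(P2/P1)^exp - 1 = 2.15873^0.259259 - 1 = 0.220798
W = 37.1 * 1.35 / 0.35 * 8.314 * 329.15 / 16 * 0.220798 = 5404

5404 kW


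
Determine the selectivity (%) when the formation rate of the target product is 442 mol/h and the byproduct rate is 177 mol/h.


Selectivity = desired / (desired + undesired) * 100
Total products = 442 + 177 = 619 mol/h
S = 442 / 619 * 100
= 0.7141 * 100
= 71.41 %

71.41 %


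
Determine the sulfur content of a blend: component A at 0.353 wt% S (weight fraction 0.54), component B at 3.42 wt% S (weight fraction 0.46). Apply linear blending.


Linear sulfur blending: S_blend = x1*S1 + x2*S2
Contribution 1: 0.54 * 0.353 = 0.19062 wt%
Contribution 2: 0.46 * 3.42 = 1.5732 wt%
S_blend = 0.19062 + 1.5732 = 1.76382

1.76382 wt%


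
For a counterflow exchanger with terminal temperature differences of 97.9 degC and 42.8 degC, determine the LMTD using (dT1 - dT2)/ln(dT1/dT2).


LMTD = (dT1 - dT2) / ln(dT1/dT2)
= (97.9 - 42.8) / ln(97.9 / 42.8) = 55.1 / 0.827408 = 66.59

66.59 degC


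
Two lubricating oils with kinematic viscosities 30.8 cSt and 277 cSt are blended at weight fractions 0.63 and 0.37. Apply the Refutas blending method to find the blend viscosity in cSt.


Refutas method: VBN_i = 14.534*ln(ln(visc_i + 0.8)) + 10.975, blended linearly by mass fraction; since VBN is linear in VBI_i = ln(ln(visc_i + 0.8)) and the fractions sum to 1, blend VBI directly: visc = exp(exp(VBI_blend)) - 0.8
VBI_1 = ln(ln(30.8 + 0.8)) = 1.23929
VBI_2 = ln(ln(277 + 0.8)) = 1.72756
VBI_blend = 0.63 * 1.23929 + 0.37 * 1.72756 = 1.41995
visc_blend = exp(exp(1.41995)) - 0.8 = 61.81

61.81 cSt


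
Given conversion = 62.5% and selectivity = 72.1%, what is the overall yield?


Overall yield = conversion (%) * selectivity (%) / 100
Conversion = 62.5%, Selectivity = 72.1%
Y = 62.5 * 72.1 / 100
= 45.0625 %

45.0625 %


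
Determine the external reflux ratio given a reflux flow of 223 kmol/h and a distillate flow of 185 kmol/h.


Reflux ratio definition: R = L / D (liquid returned / distillate withdrawn)
L = 223 kmol/h, D = 185 kmol/h
R = 223 / 185 = 1.205

1.205


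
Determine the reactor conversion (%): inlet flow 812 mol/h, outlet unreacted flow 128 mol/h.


X = (F_in - F_out) / F_in * 100
Moles reacted = 812 - 128 = 684
X = 684 / 812 * 100
= 0.8424 * 100
= 84.24 %

84.24 %


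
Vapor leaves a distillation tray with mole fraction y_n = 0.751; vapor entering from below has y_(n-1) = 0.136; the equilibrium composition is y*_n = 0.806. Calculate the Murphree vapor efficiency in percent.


Murphree vapor efficiency: EMV = (y_n - y_(n-1)) / (y*_n - y_(n-1)) * 100
EMV = (0.751 - 0.136) / (0.806 - 0.136) * 100 = 0.615 / 0.67 * 100 = 91.79

91.79 %


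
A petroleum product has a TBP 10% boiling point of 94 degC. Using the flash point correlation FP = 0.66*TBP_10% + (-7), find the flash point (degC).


FP = 0.66 * 94 + (-7) = 55.04

55.04 degC


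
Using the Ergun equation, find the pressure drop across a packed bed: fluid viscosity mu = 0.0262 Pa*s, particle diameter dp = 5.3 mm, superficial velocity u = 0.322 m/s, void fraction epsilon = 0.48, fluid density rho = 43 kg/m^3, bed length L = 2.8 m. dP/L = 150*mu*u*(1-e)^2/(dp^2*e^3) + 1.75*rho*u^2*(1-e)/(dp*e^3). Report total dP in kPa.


dp = 5.3 mm = 0.0053 m
Viscous term = 150*0.0262*0.322*(1-0.48)^2 / (0.0053^2*0.48^3) = 110149
Inertial term = 1.75*43*0.322^2*(1-0.48) / (0.0053*0.48^3) = 6921.85
dP/L = 110149 + 6921.85 = 117071 Pa/m
dP = 117071 * 2.8 / 1000 = 327.8 kPa

327.8 kPa


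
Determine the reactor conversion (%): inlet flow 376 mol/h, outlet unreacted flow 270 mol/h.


X = (F_in - F_out) / F_in * 100
Moles reacted = 376 - 270 = 106
X = 106 / 376 * 100
= 0.2819 * 100
= 28.19 %

28.19 %


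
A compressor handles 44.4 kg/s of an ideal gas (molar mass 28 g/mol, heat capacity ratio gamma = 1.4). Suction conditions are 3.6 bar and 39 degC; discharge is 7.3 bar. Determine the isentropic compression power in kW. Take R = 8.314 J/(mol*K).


Isentropic work: W = m*(gamma/(gamma-1))*(R*T1/MW)*((P2/P1)^((gamma-1)/gamma) - 1)
T1 = 39 + 273.15 = 312.15 K
Pressure ratio = 7.3 / 3.6 = 2.02778
Exponent = (1.4 - 1)/1.4 = 0.285714
(P2/P1)^exp - 1 = 2.02778^0.285714 - 1 = 0.223827
W = 44.4 * 1.4 / 0.4 * 8.314 * 312.15 / 28 * 0.223827 = 3224

3224 kW


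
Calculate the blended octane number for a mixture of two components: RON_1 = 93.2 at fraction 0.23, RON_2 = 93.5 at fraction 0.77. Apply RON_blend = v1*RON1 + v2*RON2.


Linear blending: RON_blend = sum(vi * RONi)
Contribution 1: 0.23 * 93.2 = 21.436
Contribution 2: 0.77 * 93.5 = 71.995
RON_blend = 21.436 + 71.995 = 93.431

93.431


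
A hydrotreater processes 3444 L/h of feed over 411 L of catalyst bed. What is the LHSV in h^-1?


LHSV = volumetric feed rate / catalyst volume
= 3444 L/h / 411 L
= 8.380 h^-1

8.380 h^-1


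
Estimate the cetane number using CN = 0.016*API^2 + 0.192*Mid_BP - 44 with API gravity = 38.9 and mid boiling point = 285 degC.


CN = 0.016 * 38.9^2 + 0.192 * 285 - 44
CN = 24.21136 + 54.72 - 44 = 34.93136

34.93136


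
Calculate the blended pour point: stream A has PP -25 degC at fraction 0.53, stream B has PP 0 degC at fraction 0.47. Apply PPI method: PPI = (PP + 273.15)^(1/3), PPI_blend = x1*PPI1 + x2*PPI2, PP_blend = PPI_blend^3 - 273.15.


PPI_1 = (-25 + 273.15)^(1/3) = 6.284028
PPI_2 = (0 + 273.15)^(1/3) = 6.488342
PPI_blend = 0.53 * 6.284028 + 0.47 * 6.488342 = 6.380056
PP_blend = 6.380056^3 - 273.15 = 259.7009 - 273.15 = -13.45

-13.45 degC


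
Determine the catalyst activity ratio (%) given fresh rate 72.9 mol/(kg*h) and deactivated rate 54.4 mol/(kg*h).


Activity (%) = (rate_used / rate_fresh) * 100
rate_used = 54.4, rate_fresh = 72.9
= (54.4 / 72.9) * 100
= 0.7462 * 100 = 74.62

74.62 %


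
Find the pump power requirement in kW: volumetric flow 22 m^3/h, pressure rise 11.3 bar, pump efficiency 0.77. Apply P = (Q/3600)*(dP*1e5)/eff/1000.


Q = 22 / 3600 = 0.00611111 m^3/s
P = 0.00611111 * (11.3 * 1e5) / 0.77 / 1000 = 8.968

8.968 kW


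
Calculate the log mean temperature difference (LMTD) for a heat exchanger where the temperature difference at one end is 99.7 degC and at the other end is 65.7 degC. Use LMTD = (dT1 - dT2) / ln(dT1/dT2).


LMTD = (dT1 - dT2) / ln(dT1/dT2)
= (99.7 - 65.7) / ln(99.7 / 65.7) = 34 / 0.417067 = 81.52

81.52 degC
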